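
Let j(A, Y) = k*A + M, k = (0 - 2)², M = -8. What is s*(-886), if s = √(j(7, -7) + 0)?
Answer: -1772*√5 ≈ -3962.3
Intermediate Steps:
k = 4 (k = (-2)² = 4)
j(A, Y) = -8 + 4*A (j(A, Y) = 4*A - 8 = -8 + 4*A)
s = 2*√5 (s = √((-8 + 4*7) + 0) = √((-8 + 28) + 0) = √(20 + 0) = √20 = 2*√5 ≈ 4.4721)
s*(-886) = (2*√5)*(-886) = -1772*√5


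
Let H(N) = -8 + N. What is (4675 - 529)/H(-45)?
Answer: -4146/53 ≈ -78.226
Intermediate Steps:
(4675 - 529)/H(-45) = (4675 - 529)/(-8 - 45) = 4146/(-53) = 4146*(-1/53) = -4146/53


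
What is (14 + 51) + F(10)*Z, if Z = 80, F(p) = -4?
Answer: -255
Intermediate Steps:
(14 + 51) + F(10)*Z = (14 + 51) - 4*80 = 65 - 320 = -255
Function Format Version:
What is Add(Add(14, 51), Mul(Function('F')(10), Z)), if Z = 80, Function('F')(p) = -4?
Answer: -255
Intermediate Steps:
Add(Add(14, 51), Mul(Function('F')(10), Z)) = Add(Add(14, 51), Mul(-4, 80)) = Add(65, -320) = -255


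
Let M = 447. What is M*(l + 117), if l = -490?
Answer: -166731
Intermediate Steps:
M*(l + 117) = 447*(-490 + 117) = 447*(-373) = -166731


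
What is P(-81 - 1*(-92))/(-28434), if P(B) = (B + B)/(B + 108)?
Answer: -11/1691823 ≈ -6.5019e-6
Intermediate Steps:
P(B) = 2*B/(108 + B) (P(B) = (2*B)/(108 + B) = 2*B/(108 + B))
P(-81 - 1*(-92))/(-28434) = (2*(-81 - 1*(-92))/(108 + (-81 - 1*(-92))))/(-28434) = (2*(-81 + 92)/(108 + (-81 + 92)))*(-1/28434) = (2*11/(108 + 11))*(-1/28434) = (2*11/119)*(-1/28434) = (2*11*(1/119))*(-1/28434) = (22/119)*(-1/28434) = -11/1691823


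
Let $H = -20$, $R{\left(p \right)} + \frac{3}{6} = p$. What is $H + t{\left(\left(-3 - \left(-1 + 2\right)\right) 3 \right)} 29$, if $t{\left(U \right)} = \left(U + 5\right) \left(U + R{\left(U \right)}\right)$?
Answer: $\frac{9907}{2} \approx 4953.5$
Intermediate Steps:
$R{\left(p \right)} = - \frac{1}{2} + p$
$t{\left(U \right)} = \left(5 + U\right) \left(- \frac{1}{2} + 2 U\right)$ ($t{\left(U \right)} = \left(U + 5\right) \left(U + \left(- \frac{1}{2} + U\right)\right) = \left(5 + U\right) \left(- \frac{1}{2} + 2 U\right)$)
$H + t{\left(\left(-3 - \left(-1 + 2\right)\right) 3 \right)} 29 = -20 + \left(- \frac{5}{2} + 2 \left(\left(-3 - \left(-1 + 2\right)\right) 3\right)^{2} + \frac{19 \left(-3 - \left(-1 + 2\right)\right) 3}{2}\right) 29 = -20 + \left(- \frac{5}{2} + 2 \left(\left(-3 - 1\right) 3\right)^{2} + \frac{19 \left(-3 - 1\right) 3}{2}\right) 29 = -20 + \left(- \frac{5}{2} + 2 \left(\left(-4\right) 3\right)^{2} + \frac{19 \left(\left(-4\right) 3\right)}{2}\right) 29 = -20 + \left(- \frac{5}{2} + 2 \left(-12\right)^{2} + \frac{19}{2} \left(-12\right)\right) 29 = -20 + \left(- \frac{5}{2} + 2 \cdot 144 - 114\right) 29 = -20 + \left(- \frac{5}{2} + 288 - 114\right) 29 = -20 + \frac{343}{2} \cdot 29 = -20 + \frac{9947}{2} = \frac{9907}{2}$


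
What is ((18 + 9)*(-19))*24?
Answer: -12312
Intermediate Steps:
((18 + 9)*(-19))*24 = (27*(-19))*24 = -513*24 = -12312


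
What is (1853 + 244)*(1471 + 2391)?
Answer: 8098614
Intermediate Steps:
(1853 + 244)*(1471 + 2391) = 2097*3862 = 8098614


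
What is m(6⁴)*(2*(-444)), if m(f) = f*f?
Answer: -1491499008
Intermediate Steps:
m(f) = f²
m(6⁴)*(2*(-444)) = (6⁴)²*(2*(-444)) = 1296²*(-888) = 1679616*(-888) = -1491499008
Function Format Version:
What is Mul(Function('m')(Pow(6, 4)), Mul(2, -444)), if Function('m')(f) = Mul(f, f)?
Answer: -1491499008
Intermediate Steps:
Function('m')(f) = Pow(f, 2)
Mul(Function('m')(Pow(6, 4)), Mul(2, -444)) = Mul(Pow(Pow(6, 4), 2), Mul(2, -444)) = Mul(Pow(1296, 2), -888) = Mul(1679616, -888) = -1491499008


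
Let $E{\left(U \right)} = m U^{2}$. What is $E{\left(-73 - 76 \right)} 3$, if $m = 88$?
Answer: $5861064$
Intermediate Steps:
$E{\left(U \right)} = 88 U^{2}$
$E{\left(-73 - 76 \right)} 3 = 88 \left(-73 - 76\right)^{2} \cdot 3 = 88 \left(-149\right)^{2} \cdot 3 = 88 \cdot 22201 \cdot 3 = 1953688 \cdot 3 = 5861064$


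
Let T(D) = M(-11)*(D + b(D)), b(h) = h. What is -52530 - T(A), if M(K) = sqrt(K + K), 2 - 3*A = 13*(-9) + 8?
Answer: -52530 - 74*I*sqrt(22) ≈ -52530.0 - 347.09*I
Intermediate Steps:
A = 37 (A = 2/3 - (13*(-9) + 8)/3 = 2/3 - (-117 + 8)/3 = 2/3 - 1/3*(-109) = 2/3 + 109/3 = 37)
M(K) = sqrt(2)*sqrt(K) (M(K) = sqrt(2*K) = sqrt(2)*sqrt(K))
T(D) = 2*I*D*sqrt(22) (T(D) = (sqrt(2)*sqrt(-11))*(D + D) = (sqrt(2)*(I*sqrt(11)))*(2*D) = (I*sqrt(22))*(2*D) = 2*I*D*sqrt(22))
-52530 - T(A) = -52530 - 2*I*37*sqrt(22) = -52530 - 74*I*sqrt(22)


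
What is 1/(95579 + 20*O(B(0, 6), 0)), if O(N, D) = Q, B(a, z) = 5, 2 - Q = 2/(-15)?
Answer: 3/286865 ≈ 1.0458e-5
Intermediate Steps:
Q = 32/15 (Q = 2 - 2/(-15) = 2 - 2*(-1)/15 = 2 - 1*(-2/15) = 2 + 2/15 = 32/15 ≈ 2.1333)
O(N, D) = 32/15
1/(95579 + 20*O(B(0, 6), 0)) = 1/(95579 + 20*(32/15)) = 1/(95579 + 128/3) = 1/(286865/3) = 3/286865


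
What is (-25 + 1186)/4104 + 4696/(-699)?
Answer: -683735/106248 ≈ -6.4353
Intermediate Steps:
(-25 + 1186)/4104 + 4696/(-699) = 1161*(1/4104) + 4696*(-1/699) = 43/152 - 4696/699 = -683735/106248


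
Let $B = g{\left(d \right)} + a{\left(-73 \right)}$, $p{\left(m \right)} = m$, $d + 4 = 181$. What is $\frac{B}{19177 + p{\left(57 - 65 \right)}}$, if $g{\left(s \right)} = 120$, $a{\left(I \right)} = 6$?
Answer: $\frac{126}{19169} \approx 0.0065731$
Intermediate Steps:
$d = 177$ ($d = -4 + 181 = 177$)
$B = 126$ ($B = 120 + 6 = 126$)
$\frac{B}{19177 + p{\left(57 - 65 \right)}} = \frac{126}{19177 + \left(57 - 65\right)} = \frac{126}{19177 - 8} = \frac{126}{19169}$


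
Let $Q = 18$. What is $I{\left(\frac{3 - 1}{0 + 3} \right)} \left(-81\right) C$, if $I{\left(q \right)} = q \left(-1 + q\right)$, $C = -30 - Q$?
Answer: $-864$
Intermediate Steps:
$C = -48$ ($C = -30 - 18 = -48$)
$I{\left(\frac{3 - 1}{0 + 3} \right)} \left(-81\right) C = \frac{3 - 1}{0 + 3} \left(-1 + \frac{3 - 1}{0 + 3}\right) \left(-81\right) \left(-48\right) = \frac{2}{3} \left(-1 + \frac{2}{3}\right) \left(-81\right) \left(-48\right) = 2 \cdot \frac{1}{3} \left(-1 + 2 \cdot \frac{1}{3}\right) \left(-81\right) \left(-48\right) = \frac{2 \left(-1 + \frac{2}{3}\right)}{3} \left(-81\right) \left(-48\right) = \frac{2}{3} \left(- \frac{1}{3}\right) \left(-81\right) \left(-48\right) = \left(- \frac{2}{9}\right) \left(-81\right) \left(-48\right) = 18 \left(-48\right) = -864$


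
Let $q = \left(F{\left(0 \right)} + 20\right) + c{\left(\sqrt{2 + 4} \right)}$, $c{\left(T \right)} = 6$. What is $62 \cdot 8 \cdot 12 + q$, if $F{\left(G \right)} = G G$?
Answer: $5978$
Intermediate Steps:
$F{\left(G \right)} = G^{2}$
$q = 26$ ($q = \left(0^{2} + 20\right) + 6 = \left(0 + 20\right) + 6 = 20 + 6 = 26$)
$62 \cdot 8 \cdot 12 + q = 62 \cdot 8 \cdot 12 + 26 = 62 \cdot 96 + 26 = 5952 + 26 = 5978$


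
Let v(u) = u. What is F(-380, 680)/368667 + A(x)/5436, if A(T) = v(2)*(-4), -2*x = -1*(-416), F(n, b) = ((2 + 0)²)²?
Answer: -79510/55668717 ≈ -0.0014283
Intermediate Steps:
F(n, b) = 16 (F(n, b) = (2²)² = 4² = 16)
x = -208 (x = -(-1)*(-416)/2 = -½*416 = -208)
A(T) = -8 (A(T) = 2*(-4) = -8)
F(-380, 680)/368667 + A(x)/5436 = 16/368667 - 8/5436 = 16*(1/368667) - 8*1/5436 = 16/368667 - 2/1359 = -79510/55668717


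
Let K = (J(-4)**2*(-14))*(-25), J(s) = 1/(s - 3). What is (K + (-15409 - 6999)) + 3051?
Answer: -135449/7 ≈ -19350.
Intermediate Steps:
J(s) = 1/(-3 + s)
K = 50/7 (K = ((1/(-3 - 4))**2*(-14))*(-25) = ((1/(-7))**2*(-14))*(-25) = ((-1/7)**2*(-14))*(-25) = ((1/49)*(-14))*(-25) = -2/7*(-25) = 50/7 ≈ 7.1429)
(K + (-15409 - 6999)) + 3051 = (50/7 + (-15409 - 6999)) + 3051 = (50/7 - 22408) + 3051 = -156806/7 + 3051 = -135449/7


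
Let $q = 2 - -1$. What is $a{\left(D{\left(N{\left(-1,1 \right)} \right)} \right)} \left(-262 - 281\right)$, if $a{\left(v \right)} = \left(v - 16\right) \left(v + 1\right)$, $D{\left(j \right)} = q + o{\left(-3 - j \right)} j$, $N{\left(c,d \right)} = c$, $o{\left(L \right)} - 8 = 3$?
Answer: $-91224$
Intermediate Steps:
$q = 3$ ($q = 2 + 1 = 3$)
$o{\left(L \right)} = 11$ ($o{\left(L \right)} = 8 + 3 = 11$)
$D{\left(j \right)} = 3 + 11 j$
$a{\left(v \right)} = \left(1 + v\right) \left(-16 + v\right)$ ($a{\left(v \right)} = \left(-16 + v\right) \left(1 + v\right) = \left(1 + v\right) \left(-16 + v\right)$)
$a{\left(D{\left(N{\left(-1,1 \right)} \right)} \right)} \left(-262 - 281\right) = \left(-16 + \left(3 + 11 \left(-1\right)\right)^{2} - 15 \left(3 + 11 \left(-1\right)\right)\right) \left(-262 - 281\right) = \left(-16 + \left(3 - 11\right)^{2} - 15 \left(3 - 11\right)\right) \left(-543\right) = \left(-16 + \left(-8\right)^{2} - -120\right) \left(-543\right) = \left(-16 + 64 + 120\right) \left(-543\right) = 168 \left(-543\right) = -91224$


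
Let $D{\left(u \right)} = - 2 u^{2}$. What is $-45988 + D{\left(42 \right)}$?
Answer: $-49516$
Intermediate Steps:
$-45988 + D{\left(42 \right)} = -45988 - 2 \cdot 42^{2} = -45988 - 3528 = -49516$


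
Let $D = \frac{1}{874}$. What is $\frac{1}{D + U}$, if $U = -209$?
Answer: $- \frac{874}{182665} \approx -0.0047847$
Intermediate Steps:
$D = \frac{1}{874} \approx 0.0011442$
$\frac{1}{D + U} = \frac{1}{\frac{1}{874} - 209} = \frac{1}{- \frac{182665}{874}} = - \frac{874}{182665}$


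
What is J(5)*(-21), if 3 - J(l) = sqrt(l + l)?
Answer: -63 + 21*sqrt(10) ≈ 3.4078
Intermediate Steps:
J(l) = 3 - sqrt(2)*sqrt(l) (J(l) = 3 - sqrt(l + l) = 3 - sqrt(2*l) = 3 - sqrt(2)*sqrt(l))
J(5)*(-21) = (3 - sqrt(2)*sqrt(5))*(-21) = (3 - sqrt(10))*(-21) = -63 + 21*sqrt(10)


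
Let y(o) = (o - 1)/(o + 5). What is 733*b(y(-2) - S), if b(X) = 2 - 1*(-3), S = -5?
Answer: 3665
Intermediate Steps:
y(o) = (-1 + o)/(5 + o)
b(X) = 5 (b(X) = 2 + 3 = 5)
733*b(y(-2) - S) = 733*5 = 3665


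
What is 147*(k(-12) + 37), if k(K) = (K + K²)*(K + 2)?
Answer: -188601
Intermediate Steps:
k(K) = (2 + K)*(K + K²) (k(K) = (K + K²)*(2 + K) = (2 + K)*(K + K²))
147*(k(-12) + 37) = 147*(-12*(2 + (-12)² + 3*(-12)) + 37) = 147*(-12*(2 + 144 - 36) + 37) = 147*(-12*110 + 37) = 147*(-1320 + 37) = 147*(-1283) = -188601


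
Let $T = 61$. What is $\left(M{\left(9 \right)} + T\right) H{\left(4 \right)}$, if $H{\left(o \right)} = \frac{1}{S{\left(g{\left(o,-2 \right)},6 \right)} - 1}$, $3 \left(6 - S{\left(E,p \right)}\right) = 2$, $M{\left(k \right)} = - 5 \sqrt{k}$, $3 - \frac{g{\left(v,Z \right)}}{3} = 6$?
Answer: $\frac{138}{13} \approx 10.615$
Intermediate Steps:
$g{\left(v,Z \right)} = -9$ ($g{\left(v,Z \right)} = 9 - 18 = -9$)
$S{\left(E,p \right)} = \frac{16}{3}$ ($S{\left(E,p \right)} = 6 - \frac{2}{3} = \frac{16}{3}$)
$H{\left(o \right)} = \frac{3}{13}$ ($H{\left(o \right)} = \frac{1}{\frac{16}{3} - 1} = \frac{1}{\frac{13}{3}} = \frac{3}{13}$)
$\left(M{\left(9 \right)} + T\right) H{\left(4 \right)} = \left(- 5 \sqrt{9} + 61\right) \frac{3}{13} = \left(\left(-5\right) 3 + 61\right) \frac{3}{13} = \left(-15 + 61\right) \frac{3}{13} = 46 \cdot \frac{3}{13} = \frac{138}{13}$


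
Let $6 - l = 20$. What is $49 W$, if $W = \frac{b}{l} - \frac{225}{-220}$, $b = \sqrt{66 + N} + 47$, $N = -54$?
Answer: $- \frac{5033}{44} - 7 \sqrt{3} \approx -126.51$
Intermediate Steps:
$l = -14$ ($l = 6 - 20 = -14$)
$b = 47 + 2 \sqrt{3}$ ($b = \sqrt{66 - 54} + 47 = \sqrt{12} + 47 = 2 \sqrt{3} + 47 = 47 + 2 \sqrt{3} \approx 50.464$)
$W = - \frac{719}{308} - \frac{\sqrt{3}}{7}$ ($W = \frac{47 + 2 \sqrt{3}}{-14} - \frac{225}{-220} = \left(47 + 2 \sqrt{3}\right) \left(- \frac{1}{14}\right) - - \frac{45}{44} = \left(- \frac{47}{14} - \frac{\sqrt{3}}{7}\right) + \frac{45}{44} = - \frac{719}{308} - \frac{\sqrt{3}}{7} \approx -2.5819$)
$49 W = 49 \left(- \frac{719}{308} - \frac{\sqrt{3}}{7}\right) = - \frac{5033}{44} - 7 \sqrt{3}$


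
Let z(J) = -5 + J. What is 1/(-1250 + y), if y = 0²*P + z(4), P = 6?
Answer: -1/1251 ≈ -0.00079936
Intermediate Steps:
y = -1 (y = 0²*6 + (-5 + 4) = 0*6 - 1 = 0 - 1 = -1)
1/(-1250 + y) = 1/(-1250 - 1) = 1/(-1251) = -1/1251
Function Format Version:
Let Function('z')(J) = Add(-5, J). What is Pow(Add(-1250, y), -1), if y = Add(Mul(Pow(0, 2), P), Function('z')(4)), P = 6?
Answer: Rational(-1, 1251) ≈ -0.00079936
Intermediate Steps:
y = -1 (y = Add(Mul(Pow(0, 2), 6), Add(-5, 4)) = Add(Mul(0, 6), -1) = Add(0, -1) = -1)
Pow(Add(-1250, y), -1) = Pow(Add(-1250, -1), -1) = Pow(-1251, -1) = Rational(-1, 1251)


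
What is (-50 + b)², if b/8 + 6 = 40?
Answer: 49284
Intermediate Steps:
b = 272 (b = -48 + 8*40 = -48 + 320 = 272)
(-50 + b)² = (-50 + 272)² = 222² = 49284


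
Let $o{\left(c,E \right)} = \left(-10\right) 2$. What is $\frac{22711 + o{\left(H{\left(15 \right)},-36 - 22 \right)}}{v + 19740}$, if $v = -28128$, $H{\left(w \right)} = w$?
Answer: $- \frac{22691}{8388} \approx -2.7052$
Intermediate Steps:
$o{\left(c,E \right)} = -20$
$\frac{22711 + o{\left(H{\left(15 \right)},-36 - 22 \right)}}{v + 19740} = \frac{22711 - 20}{-28128 + 19740} = \frac{22691}{-8388} = 22691 \left(- \frac{1}{8388}\right) = - \frac{22691}{8388}$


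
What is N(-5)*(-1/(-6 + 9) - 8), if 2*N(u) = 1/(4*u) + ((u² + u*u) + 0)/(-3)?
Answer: 5015/72 ≈ 69.653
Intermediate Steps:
N(u) = -u²/3 + 1/(8*u) (N(u) = (1/(4*u) + ((u² + u*u) + 0)/(-3))/2 = (1/(4*u) + ((u² + u²) + 0)*(-⅓))/2 = (1/(4*u) + (2*u² + 0)*(-⅓))/2 = (1/(4*u) + (2*u²)*(-⅓))/2 = (1/(4*u) - 2*u²/3)/2 = (-2*u²/3 + 1/(4*u))/2 = -u²/3 + 1/(8*u))
N(-5)*(-1/(-6 + 9) - 8) = ((1/24)*(3 - 8*(-5)³)/(-5))*(-1/(-6 + 9) - 8) = ((1/24)*(-⅕)*(3 - 8*(-125)))*(-1/3 - 8) = ((1/24)*(-⅕)*(3 + 1000))*(-1*⅓ - 8) = ((1/24)*(-⅕)*1003)*(-⅓ - 8) = -1003/120*(-25/3) = 5015/72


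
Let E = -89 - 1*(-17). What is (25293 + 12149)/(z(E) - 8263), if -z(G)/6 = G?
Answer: -37442/7831 ≈ -4.7813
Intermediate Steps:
E = -72 (E = -89 + 17 = -72)
z(G) = -6*G
(25293 + 12149)/(z(E) - 8263) = (25293 + 12149)/(-6*(-72) - 8263) = 37442/(432 - 8263) = 37442/(-7831) = 37442*(-1/7831) = -37442/7831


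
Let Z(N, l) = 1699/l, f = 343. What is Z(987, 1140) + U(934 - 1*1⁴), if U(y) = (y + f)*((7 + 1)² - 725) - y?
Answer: -962578961/1140 ≈ -8.4437e+5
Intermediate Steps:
U(y) = -226723 - 662*y (U(y) = (y + 343)*((7 + 1)² - 725) - y = (343 + y)*(8² - 725) - y = (343 + y)*(64 - 725) - y = (343 + y)*(-661) - y = (-226723 - 661*y) - y = -226723 - 662*y)
Z(987, 1140) + U(934 - 1*1⁴) = 1699/1140 + (-226723 - 662*(934 - 1*1⁴)) = 1699*(1/1140) + (-226723 - 662*(934 - 1*1)) = 1699/1140 + (-226723 - 662*(934 - 1)) = 1699/1140 + (-226723 - 662*933) = 1699/1140 + (-226723 - 617646) = 1699/1140 - 844369 = -962578961/1140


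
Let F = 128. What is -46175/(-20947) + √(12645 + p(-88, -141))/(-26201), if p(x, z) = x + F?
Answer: 46175/20947 - √12685/26201 ≈ 2.2001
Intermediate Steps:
p(x, z) = 128 + x (p(x, z) = x + 128 = 128 + x)
-46175/(-20947) + √(12645 + p(-88, -141))/(-26201) = -46175/(-20947) + √(12645 + (128 - 88))/(-26201) = -46175*(-1/20947) + √(12645 + 40)*(-1/26201) = 46175/20947 + √12685*(-1/26201) = 46175/20947 - √12685/26201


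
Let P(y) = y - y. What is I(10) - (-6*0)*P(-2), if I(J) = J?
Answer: 10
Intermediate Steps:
P(y) = 0
I(10) - (-6*0)*P(-2) = 10 - (-6*0)*0 = 10 - 0*0 = 10 - 1*0 = 10 + 0 = 10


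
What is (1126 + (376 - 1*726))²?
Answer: 602176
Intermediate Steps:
(1126 + (376 - 1*726))² = (1126 + (376 - 726))² = (1126 - 350)² = 776² = 602176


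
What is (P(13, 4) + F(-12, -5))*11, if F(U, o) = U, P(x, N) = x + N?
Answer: 55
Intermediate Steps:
P(x, N) = N + x
(P(13, 4) + F(-12, -5))*11 = ((4 + 13) - 12)*11 = (17 - 12)*11 = 5*11 = 55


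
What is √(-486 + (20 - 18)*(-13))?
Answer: 16*I*√2 ≈ 22.627*I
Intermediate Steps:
√(-486 + (20 - 18)*(-13)) = √(-486 + 2*(-13)) = √(-486 - 26) = √(-512) = 16*I*√2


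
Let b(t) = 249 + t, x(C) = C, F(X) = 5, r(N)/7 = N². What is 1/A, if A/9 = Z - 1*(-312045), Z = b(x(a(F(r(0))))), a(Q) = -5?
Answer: 1/2810601 ≈ 3.5580e-7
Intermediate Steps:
r(N) = 7*N²
Z = 244 (Z = 249 - 5 = 244)
A = 2810601 (A = 9*(244 - 1*(-312045)) = 9*(244 + 312045) = 9*312289 = 2810601)
1/A = 1/2810601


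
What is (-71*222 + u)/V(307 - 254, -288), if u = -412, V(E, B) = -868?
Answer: 8087/434 ≈ 18.634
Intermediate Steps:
(-71*222 + u)/V(307 - 254, -288) = (-71*222 - 412)/(-868) = (-15762 - 412)*(-1/868) = -16174*(-1/868) = 8087/434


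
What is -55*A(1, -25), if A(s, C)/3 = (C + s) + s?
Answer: 3795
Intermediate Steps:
A(s, C) = 3*C + 6*s (A(s, C) = 3*((C + s) + s) = 3*(C + 2*s) = 3*C + 6*s)
-55*A(1, -25) = -55*(3*(-25) + 6*1) = -55*(-75 + 6) = -55*(-69) = 3795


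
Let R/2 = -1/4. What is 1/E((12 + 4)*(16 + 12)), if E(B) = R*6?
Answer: -1/3 ≈ -0.33333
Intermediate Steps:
R = -1/2 (R = 2*(-1/4) = -1/2 ≈ -0.50000)
E(B) = -3 (E(B) = -1/2*6 = -3)
1/E((12 + 4)*(16 + 12)) = 1/(-3) = -1/3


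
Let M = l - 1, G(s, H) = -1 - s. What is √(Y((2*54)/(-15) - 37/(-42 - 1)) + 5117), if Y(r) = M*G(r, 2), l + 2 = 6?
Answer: √237273785/215 ≈ 71.645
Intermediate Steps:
l = 4 (l = -2 + 6 = 4)
M = 3 (M = 4 - 1 = 3)
Y(r) = -3 - 3*r (Y(r) = 3*(-1 - r) = -3 - 3*r)
√(Y((2*54)/(-15) - 37/(-42 - 1)) + 5117) = √((-3 - 3*((2*54)/(-15) - 37/(-42 - 1))) + 5117) = √((-3 - 3*(108*(-1/15) - 37/(-43))) + 5117) = √((-3 - 3*(-36/5 - 37*(-1/43))) + 5117) = √((-3 - 3*(-36/5 + 37/43)) + 5117) = √((-3 - 3*(-1363/215)) + 5117) = √((-3 + 4089/215) + 5117) = √(3444/215 + 5117) = √(1103599/215) = √237273785/215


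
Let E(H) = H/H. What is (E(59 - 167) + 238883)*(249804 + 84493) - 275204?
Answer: 79857929344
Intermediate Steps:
E(H) = 1
(E(59 - 167) + 238883)*(249804 + 84493) - 275204 = (1 + 238883)*(249804 + 84493) - 275204 = 238884*334297 - 275204 = 79858204548 - 275204 = 79857929344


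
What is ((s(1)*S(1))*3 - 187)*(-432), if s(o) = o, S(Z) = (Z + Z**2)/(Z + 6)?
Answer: 562896/7 ≈ 80414.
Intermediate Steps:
S(Z) = (Z + Z**2)/(6 + Z)
((s(1)*S(1))*3 - 187)*(-432) = ((1*(1*(1 + 1)/(6 + 1)))*3 - 187)*(-432) = ((1*(1*2/7))*3 - 187)*(-432) = ((1*(1*(1/7)*2))*3 - 187)*(-432) = ((1*(2/7))*3 - 187)*(-432) = ((2/7)*3 - 187)*(-432) = (6/7 - 187)*(-432) = -1303/7*(-432) = 562896/7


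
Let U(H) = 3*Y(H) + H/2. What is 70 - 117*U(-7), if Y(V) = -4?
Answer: 3767/2 ≈ 1883.5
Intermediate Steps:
U(H) = -12 + H/2 (U(H) = 3*(-4) + H/2 = -12 + H*(½) = -12 + H/2)
70 - 117*U(-7) = 70 - 117*(-12 + (½)*(-7)) = 70 - 117*(-12 - 7/2) = 70 - 117*(-31/2) = 70 + 3627/2 = 3767/2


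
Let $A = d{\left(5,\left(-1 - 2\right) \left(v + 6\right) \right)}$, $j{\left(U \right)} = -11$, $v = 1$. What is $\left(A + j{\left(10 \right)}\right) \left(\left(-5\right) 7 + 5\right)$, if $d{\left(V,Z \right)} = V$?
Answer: $180$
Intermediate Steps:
$A = 5$
$\left(A + j{\left(10 \right)}\right) \left(\left(-5\right) 7 + 5\right) = \left(5 - 11\right) \left(\left(-5\right) 7 + 5\right) = - 6 \left(-35 + 5\right) = \left(-6\right) \left(-30\right) = 180$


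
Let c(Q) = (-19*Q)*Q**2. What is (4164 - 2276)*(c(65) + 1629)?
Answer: -9848272448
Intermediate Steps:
c(Q) = -19*Q**3
(4164 - 2276)*(c(65) + 1629) = (4164 - 2276)*(-19*65**3 + 1629) = 1888*(-19*274625 + 1629) = 1888*(-5217875 + 1629) = 1888*(-5216246) = -9848272448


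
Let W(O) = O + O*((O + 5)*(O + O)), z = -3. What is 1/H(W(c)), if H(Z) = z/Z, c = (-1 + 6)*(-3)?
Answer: 1505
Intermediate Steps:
c = -15 (c = 5*(-3) = -15)
W(O) = O + 2*O**2*(5 + O) (W(O) = O + O*((5 + O)*(2*O)) = O + O*(2*O*(5 + O)) = O + 2*O**2*(5 + O))
H(Z) = -3/Z
1/H(W(c)) = 1/(-3*(-1/(15*(1 + 2*(-15)**2 + 10*(-15))))) = 1/(-3*(-1/(15*(1 + 2*225 - 150)))) = 1/(-3*(-1/(15*(1 + 450 - 150)))) = 1/(-3/((-15*301))) = 1/(-3/(-4515)) = 1/(-3*(-1/4515)) = 1/(1/1505) = 1505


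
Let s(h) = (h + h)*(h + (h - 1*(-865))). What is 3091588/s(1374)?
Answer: 772897/2482131 ≈ 0.31138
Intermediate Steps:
s(h) = 2*h*(865 + 2*h) (s(h) = (2*h)*(h + (h + 865)) = (2*h)*(h + (865 + h)) = (2*h)*(865 + 2*h) = 2*h*(865 + 2*h))
3091588/s(1374) = 3091588/((2*1374*(865 + 2*1374))) = 3091588/((2*1374*(865 + 2748))) = 3091588/((2*1374*3613)) = 3091588/9928524 = 3091588*(1/9928524) = 772897/2482131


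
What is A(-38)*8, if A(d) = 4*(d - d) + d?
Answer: -304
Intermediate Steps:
A(d) = d (A(d) = 4*0 + d = 0 + d = d)
A(-38)*8 = -38*8 = -304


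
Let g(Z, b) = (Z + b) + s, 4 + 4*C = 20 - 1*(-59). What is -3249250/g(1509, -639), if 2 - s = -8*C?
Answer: -1624625/511 ≈ -3179.3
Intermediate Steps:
C = 75/4 (C = -1 + (20 - 1*(-59))/4 = -1 + (20 + 59)/4 = -1 + (1/4)*79 = -1 + 79/4 = 75/4 ≈ 18.750)
s = 152 (s = 2 - (-8)*75/4 = 2 - 1*(-150) = 2 + 150 = 152)
g(Z, b) = 152 + Z + b (g(Z, b) = (Z + b) + 152 = 152 + Z + b)
-3249250/g(1509, -639) = -3249250/(152 + 1509 - 639) = -3249250/1022 = -3249250*1/1022 = -1624625/511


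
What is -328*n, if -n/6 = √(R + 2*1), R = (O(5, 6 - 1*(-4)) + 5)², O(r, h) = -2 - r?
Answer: 1968*√6 ≈ 4820.6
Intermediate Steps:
R = 4 (R = ((-2 - 1*5) + 5)² = ((-2 - 5) + 5)² = (-7 + 5)² = (-2)² = 4)
n = -6*√6 (n = -6*√(4 + 2*1) = -6*√(4 + 2) = -6*√6 ≈ -14.697)
-328*n = -(-1968)*√6 = 1968*√6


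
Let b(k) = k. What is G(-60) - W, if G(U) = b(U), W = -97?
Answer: 37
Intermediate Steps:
G(U) = U
G(-60) - W = -60 - 1*(-97) = -60 + 97 = 37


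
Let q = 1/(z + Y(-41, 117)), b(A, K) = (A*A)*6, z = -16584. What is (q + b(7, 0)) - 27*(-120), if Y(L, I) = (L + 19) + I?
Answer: 58272125/16489 ≈ 3534.0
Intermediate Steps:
Y(L, I) = 19 + I + L (Y(L, I) = (19 + L) + I = 19 + I + L)
b(A, K) = 6*A² (b(A, K) = A²*6 = 6*A²)
q = -1/16489 (q = 1/(-16584 + (19 + 117 - 41)) = 1/(-16584 + 95) = 1/(-16489) = -1/16489 ≈ -6.0647e-5)
(q + b(7, 0)) - 27*(-120) = (-1/16489 + 6*7²) - 27*(-120) = (-1/16489 + 6*49) + 3240 = (-1/16489 + 294) + 3240 = 4847765/16489 + 3240 = 58272125/16489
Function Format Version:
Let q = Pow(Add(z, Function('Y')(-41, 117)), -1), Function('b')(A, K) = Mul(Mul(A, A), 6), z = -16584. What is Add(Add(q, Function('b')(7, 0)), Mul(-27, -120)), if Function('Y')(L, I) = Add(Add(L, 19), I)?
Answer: Rational(58272125, 16489) ≈ 3534.0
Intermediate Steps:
Function('Y')(L, I) = Add(19, I, L) (Function('Y')(L, I) = Add(Add(19, L), I) = Add(19, I, L))
Function('b')(A, K) = Mul(6, Pow(A, 2)) (Function('b')(A, K) = Mul(Pow(A, 2), 6) = Mul(6, Pow(A, 2)))
q = Rational(-1, 16489) (q = Pow(Add(-16584, Add(19, 117, -41)), -1) = Pow(Add(-16584, 95), -1) = Pow(-16489, -1) = Rational(-1, 16489) ≈ -6.0647e-5)
Add(Add(q, Function('b')(7, 0)), Mul(-27, -120)) = Add(Add(Rational(-1, 16489), Mul(6, Pow(7, 2))), Mul(-27, -120)) = Add(Add(Rational(-1, 16489), Mul(6, 49)), 3240) = Add(Add(Rational(-1, 16489), 294), 3240) = Add(Rational(4847765, 16489), 3240) = Rational(58272125, 16489)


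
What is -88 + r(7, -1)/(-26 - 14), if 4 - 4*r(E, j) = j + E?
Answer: -7039/80 ≈ -87.988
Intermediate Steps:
r(E, j) = 1 - E/4 - j/4 (r(E, j) = 1 - (j + E)/4 = 1 - (E + j)/4 = 1 + (-E/4 - j/4) = 1 - E/4 - j/4)
-88 + r(7, -1)/(-26 - 14) = -88 + (1 - ¼*7 - ¼*(-1))/(-26 - 14) = -88 + (1 - 7/4 + ¼)/(-40) = -88 - ½*(-1/40) = -88 + 1/80 = -7039/80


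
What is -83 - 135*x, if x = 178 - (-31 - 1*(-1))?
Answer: -28163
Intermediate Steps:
x = 208 (x = 178 - (-31 + 1) = 178 - 1*(-30) = 178 + 30 = 208)
-83 - 135*x = -83 - 135*208 = -83 - 28080 = -28163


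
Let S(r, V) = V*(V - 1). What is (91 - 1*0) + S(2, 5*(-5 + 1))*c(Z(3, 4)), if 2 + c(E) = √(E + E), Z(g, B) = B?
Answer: -749 + 840*√2 ≈ 438.94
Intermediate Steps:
c(E) = -2 + √2*√E (c(E) = -2 + √(E + E) = -2 + √(2*E) = -2 + √2*√E)
S(r, V) = V*(-1 + V)
(91 - 1*0) + S(2, 5*(-5 + 1))*c(Z(3, 4)) = (91 - 1*0) + ((5*(-5 + 1))*(-1 + 5*(-5 + 1)))*(-2 + √2*√4) = (91 + 0) + ((5*(-4))*(-1 + 5*(-4)))*(-2 + √2*2) = 91 + (-20*(-1 - 20))*(-2 + 2*√2) = 91 + (-20*(-21))*(-2 + 2*√2) = 91 + 420*(-2 + 2*√2) = 91 + (-840 + 840*√2) = -749 + 840*√2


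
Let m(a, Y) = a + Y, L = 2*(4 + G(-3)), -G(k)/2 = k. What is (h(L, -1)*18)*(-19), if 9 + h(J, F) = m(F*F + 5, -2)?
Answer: 1710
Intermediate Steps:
G(k) = -2*k
L = 20 (L = 2*(4 - 2*(-3)) = 2*(4 + 6) = 2*10 = 20)
m(a, Y) = Y + a
h(J, F) = -6 + F² (h(J, F) = -9 + (-2 + (F*F + 5)) = -9 + (-2 + (F² + 5)) = -9 + (-2 + (5 + F²)) = -9 + (3 + F²) = -6 + F²)
(h(L, -1)*18)*(-19) = ((-6 + (-1)²)*18)*(-19) = ((-6 + 1)*18)*(-19) = -5*18*(-19) = -90*(-19) = 1710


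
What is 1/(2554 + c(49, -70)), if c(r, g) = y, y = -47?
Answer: 1/2507 ≈ 0.00039888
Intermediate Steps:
c(r, g) = -47
1/(2554 + c(49, -70)) = 1/(2554 - 47) = 1/2507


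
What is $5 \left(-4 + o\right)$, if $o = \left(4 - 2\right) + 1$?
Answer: $-5$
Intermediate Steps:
$o = 3$ ($o = 2 + 1 = 3$)
$5 \left(-4 + o\right) = 5 \left(-4 + 3\right) = 5 \left(-1\right) = -5$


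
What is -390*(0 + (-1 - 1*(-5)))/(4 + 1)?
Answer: -312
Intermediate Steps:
-390*(0 + (-1 - 1*(-5)))/(4 + 1) = -390*(0 + (-1 + 5))/5 = -390*(0 + 4)/5 = -1560/5 = -390*4/5 = -312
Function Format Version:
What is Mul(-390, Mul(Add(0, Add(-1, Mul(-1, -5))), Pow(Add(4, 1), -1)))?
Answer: -312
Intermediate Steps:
Mul(-390, Mul(Add(0, Add(-1, Mul(-1, -5))), Pow(Add(4, 1), -1))) = Mul(-390, Mul(Add(0, Add(-1, 5)), Pow(5, -1))) = Mul(-390, Mul(Add(0, 4), Rational(1, 5))) = Mul(-390, Mul(4, Rational(1, 5))) = Mul(-390, Rational(4, 5)) = -312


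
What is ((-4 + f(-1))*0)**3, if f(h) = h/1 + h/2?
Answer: 0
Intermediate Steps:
f(h) = 3*h/2 (f(h) = h*1 + h*(1/2) = h + h/2 = 3*h/2)
((-4 + f(-1))*0)**3 = ((-4 + (3/2)*(-1))*0)**3 = ((-4 - 3/2)*0)**3 = (-11/2*0)**3 = 0**3 = 0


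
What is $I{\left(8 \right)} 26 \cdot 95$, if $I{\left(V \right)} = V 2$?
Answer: $39520$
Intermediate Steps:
$I{\left(V \right)} = 2 V$
$I{\left(8 \right)} 26 \cdot 95 = 2 \cdot 8 \cdot 26 \cdot 95 = 16 \cdot 26 \cdot 95 = 416 \cdot 95 = 39520$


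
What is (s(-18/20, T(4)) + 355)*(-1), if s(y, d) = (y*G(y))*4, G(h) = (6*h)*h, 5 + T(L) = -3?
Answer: -42188/125 ≈ -337.50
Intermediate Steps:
T(L) = -8 (T(L) = -5 - 3 = -8)
G(h) = 6*h**2
s(y, d) = 24*y**3 (s(y, d) = (y*(6*y**2))*4 = (6*y**3)*4 = 24*y**3)
(s(-18/20, T(4)) + 355)*(-1) = (24*(-18/20)**3 + 355)*(-1) = (24*(-18*1/20)**3 + 355)*(-1) = (24*(-9/10)**3 + 355)*(-1) = (24*(-729/1000) + 355)*(-1) = (-2187/125 + 355)*(-1) = (42188/125)*(-1) = -42188/125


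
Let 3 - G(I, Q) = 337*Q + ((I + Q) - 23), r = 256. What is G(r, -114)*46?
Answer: 1761892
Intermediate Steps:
G(I, Q) = 26 - I - 338*Q (G(I, Q) = 3 - (337*Q + ((I + Q) - 23)) = 3 - (337*Q + (-23 + I + Q)) = 3 - (-23 + I + 338*Q) = 3 + (23 - I - 338*Q) = 26 - I - 338*Q)
G(r, -114)*46 = (26 - 1*256 - 338*(-114))*46 = (26 - 256 + 38532)*46 = 38302*46 = 1761892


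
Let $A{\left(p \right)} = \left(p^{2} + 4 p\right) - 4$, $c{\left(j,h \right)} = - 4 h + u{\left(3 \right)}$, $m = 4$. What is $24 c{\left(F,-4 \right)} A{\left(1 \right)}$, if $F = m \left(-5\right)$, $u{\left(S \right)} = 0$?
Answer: $384$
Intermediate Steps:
$F = -20$ ($F = 4 \left(-5\right) = -20$)
$c{\left(j,h \right)} = - 4 h$ ($c{\left(j,h \right)} = - 4 h + 0 = - 4 h$)
$A{\left(p \right)} = -4 + p^{2} + 4 p$
$24 c{\left(F,-4 \right)} A{\left(1 \right)} = 24 \left(\left(-4\right) \left(-4\right)\right) \left(-4 + 1^{2} + 4 \cdot 1\right) = 24 \cdot 16 \left(-4 + 1 + 4\right) = 384 \cdot 1 = 384$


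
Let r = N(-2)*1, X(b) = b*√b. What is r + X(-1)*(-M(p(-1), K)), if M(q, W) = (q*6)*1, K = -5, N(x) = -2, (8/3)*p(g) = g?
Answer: -2 - 9*I/4 ≈ -2.0 - 2.25*I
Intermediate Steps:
p(g) = 3*g/8
X(b) = b^(3/2)
M(q, W) = 6*q (M(q, W) = (6*q)*1 = 6*q)
r = -2 (r = -2*1 = -2)
r + X(-1)*(-M(p(-1), K)) = -2 + (-1)^(3/2)*(-6*(3/8)*(-1)) = -2 + (-I)*(-6*(-3)/8) = -2 + (-I)*(-1*(-9/4)) = -2 - I*(9/4) = -2 - 9*I/4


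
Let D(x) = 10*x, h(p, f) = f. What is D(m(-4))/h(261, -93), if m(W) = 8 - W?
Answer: -40/31 ≈ -1.2903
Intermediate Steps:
D(m(-4))/h(261, -93) = (10*(8 - 1*(-4)))/(-93) = (10*(8 + 4))*(-1/93) = (10*12)*(-1/93) = 120*(-1/93) = -40/31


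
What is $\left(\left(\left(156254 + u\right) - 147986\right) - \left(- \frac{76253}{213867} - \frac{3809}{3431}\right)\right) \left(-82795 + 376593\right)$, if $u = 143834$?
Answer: $\frac{32790832524375959000}{733777677} \approx 4.4688 \cdot 10^{10}$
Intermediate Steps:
$\left(\left(\left(156254 + u\right) - 147986\right) - \left(- \frac{76253}{213867} - \frac{3809}{3431}\right)\right) \left(-82795 + 376593\right) = \left(\left(\left(156254 + 143834\right) - 147986\right) - \left(- \frac{76253}{213867} - \frac{3809}{3431}\right)\right) \left(-82795 + 376593\right) = \left(\left(300088 - 147986\right) - - \frac{1076243446}{733777677}\right) 293798 = \left(152102 + \left(\frac{3809}{3431} + \frac{76253}{213867}\right)\right) 293798 = \left(152102 + \frac{1076243446}{733777677}\right) 293798 = \frac{111610128470500}{733777677} \cdot 293798 = \frac{32790832524375959000}{733777677}$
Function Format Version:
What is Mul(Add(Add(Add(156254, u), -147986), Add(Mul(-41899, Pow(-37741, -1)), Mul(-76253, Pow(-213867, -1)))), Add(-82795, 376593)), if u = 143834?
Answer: Rational(32790832524375959000, 733777677) ≈ 4.4688e+10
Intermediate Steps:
Mul(Add(Add(Add(156254, u), -147986), Add(Mul(-41899, Pow(-37741, -1)), Mul(-76253, Pow(-213867, -1)))), Add(-82795, 376593)) = Mul(Add(Add(Add(156254, 143834), -147986), Add(Mul(-41899, Pow(-37741, -1)), Mul(-76253, Pow(-213867, -1)))), Add(-82795, 376593)) = Mul(Add(Add(300088, -147986), Add(Mul(-41899, Rational(-1, 37741)), Mul(-76253, Rational(-1, 213867)))), 293798) = Mul(Add(152102, Add(Rational(3809, 3431), Rational(76253, 213867))), 293798) = Mul(Add(152102, Rational(1076243446, 733777677)), 293798) = Mul(Rational(111610128470500, 733777677), 293798) = Rational(32790832524375959000, 733777677)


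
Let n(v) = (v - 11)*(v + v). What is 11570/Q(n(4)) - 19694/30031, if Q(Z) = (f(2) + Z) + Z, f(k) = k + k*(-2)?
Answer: -174851893/1711767 ≈ -102.15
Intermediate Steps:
f(k) = -k (f(k) = k - 2*k = -k)
n(v) = 2*v*(-11 + v) (n(v) = (-11 + v)*(2*v) = 2*v*(-11 + v))
Q(Z) = -2 + 2*Z (Q(Z) = (-1*2 + Z) + Z = (-2 + Z) + Z = -2 + 2*Z)
11570/Q(n(4)) - 19694/30031 = 11570/(-2 + 2*(2*4*(-11 + 4))) - 19694/30031 = 11570/(-2 + 2*(2*4*(-7))) - 19694*1/30031 = 11570/(-2 + 2*(-56)) - 19694/30031 = 11570/(-2 - 112) - 19694/30031 = 11570/(-114) - 19694/30031 = 11570*(-1/114) - 19694/30031 = -5785/57 - 19694/30031 = -174851893/1711767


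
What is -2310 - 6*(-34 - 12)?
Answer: -2034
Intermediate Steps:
-2310 - 6*(-34 - 12) = -2310 - 6*(-46) = -2310 + 276 = -2034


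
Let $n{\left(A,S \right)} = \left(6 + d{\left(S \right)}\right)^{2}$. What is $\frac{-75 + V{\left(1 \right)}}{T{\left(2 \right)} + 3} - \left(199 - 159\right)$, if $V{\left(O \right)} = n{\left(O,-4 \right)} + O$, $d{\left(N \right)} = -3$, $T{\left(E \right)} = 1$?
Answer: $- \frac{225}{4} \approx -56.25$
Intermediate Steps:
$n{\left(A,S \right)} = 9$ ($n{\left(A,S \right)} = \left(6 - 3\right)^{2} = 3^{2} = 9$)
$V{\left(O \right)} = 9 + O$
$\frac{-75 + V{\left(1 \right)}}{T{\left(2 \right)} + 3} - \left(199 - 159\right) = \frac{-75 + \left(9 + 1\right)}{1 + 3} - \left(199 - 159\right) = \frac{-75 + 10}{4} - 40 = \frac{1}{4} \left(-65\right) - 40 = - \frac{65}{4} - 40 = - \frac{225}{4}$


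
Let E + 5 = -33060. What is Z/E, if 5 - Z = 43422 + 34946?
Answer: 78363/33065 ≈ 2.3700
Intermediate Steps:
E = -33065 (E = -5 - 33060 = -33065)
Z = -78363 (Z = 5 - (43422 + 34946) = 5 - 1*78368 = 5 - 78368 = -78363)
Z/E = -78363/(-33065) = -78363*(-1/33065) = 78363/33065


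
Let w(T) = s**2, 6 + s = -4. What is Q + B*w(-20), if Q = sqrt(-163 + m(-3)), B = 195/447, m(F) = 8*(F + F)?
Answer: 6500/149 + I*sqrt(211) ≈ 43.624 + 14.526*I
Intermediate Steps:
s = -10 (s = -6 - 4 = -10)
w(T) = 100 (w(T) = (-10)**2 = 100)
m(F) = 16*F (m(F) = 8*(2*F) = 16*F)
B = 65/149 (B = 195*(1/447) = 65/149 ≈ 0.43624)
Q = I*sqrt(211) (Q = sqrt(-163 + 16*(-3)) = sqrt(-163 - 48) = sqrt(-211) = I*sqrt(211) ≈ 14.526*I)
Q + B*w(-20) = I*sqrt(211) + (65/149)*100 = I*sqrt(211) + 6500/149 = 6500/149 + I*sqrt(211)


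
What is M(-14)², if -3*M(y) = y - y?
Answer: 0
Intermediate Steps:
M(y) = 0 (M(y) = -(y - y)/3 = -⅓*0 = 0)
M(-14)² = 0² = 0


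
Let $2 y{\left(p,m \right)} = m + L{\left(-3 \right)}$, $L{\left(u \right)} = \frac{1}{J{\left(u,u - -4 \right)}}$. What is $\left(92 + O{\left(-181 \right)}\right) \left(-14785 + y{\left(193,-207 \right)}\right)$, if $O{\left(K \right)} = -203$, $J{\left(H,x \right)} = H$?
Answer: $1652642$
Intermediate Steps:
$L{\left(u \right)} = \frac{1}{u}$
$y{\left(p,m \right)} = - \frac{1}{6} + \frac{m}{2}$ ($y{\left(p,m \right)} = \frac{m + \frac{1}{-3}}{2} = \frac{m - \frac{1}{3}}{2} = \frac{- \frac{1}{3} + m}{2} = - \frac{1}{6} + \frac{m}{2}$)
$\left(92 + O{\left(-181 \right)}\right) \left(-14785 + y{\left(193,-207 \right)}\right) = \left(92 - 203\right) \left(-14785 + \left(- \frac{1}{6} + \frac{1}{2} \left(-207\right)\right)\right) = - 111 \left(-14785 - \frac{311}{3}\right) = \left(-111\right) \left(- \frac{44666}{3}\right) = 1652642$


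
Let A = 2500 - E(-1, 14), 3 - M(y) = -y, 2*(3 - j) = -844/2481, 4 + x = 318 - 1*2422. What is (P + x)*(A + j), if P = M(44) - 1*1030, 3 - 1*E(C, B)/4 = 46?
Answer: -20515266827/2481 ≈ -8.2690e+6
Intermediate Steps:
E(C, B) = -172 (E(C, B) = 12 - 4*46 = 12 - 184 = -172)
x = -2108 (x = -4 + (318 - 1*2422) = -4 + (318 - 2422) = -4 - 2104 = -2108)
j = 7865/2481 (j = 3 - (-422)/2481 = 3 - ½*(-844/2481) = 3 + 422/2481 = 7865/2481 ≈ 3.1701)
M(y) = 3 + y (M(y) = 3 - (-1)*y = 3 + y)
A = 2672 (A = 2500 - 1*(-172) = 2500 + 172 = 2672)
P = -983 (P = (3 + 44) - 1*1030 = 47 - 1030 = -983)
(P + x)*(A + j) = (-983 - 2108)*(2672 + 7865/2481) = -3091*6637097/2481 = -20515266827/2481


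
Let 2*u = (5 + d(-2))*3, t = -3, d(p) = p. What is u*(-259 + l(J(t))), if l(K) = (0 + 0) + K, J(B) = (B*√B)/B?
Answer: -2331/2 + 9*I*√3/2 ≈ -1165.5 + 7.7942*I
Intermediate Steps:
J(B) = √B (J(B) = B^(3/2)/B = √B)
u = 9/2 (u = ((5 - 2)*3)/2 = (3*3)/2 = (½)*9 = 9/2 ≈ 4.5000)
l(K) = K (l(K) = 0 + K = K)
u*(-259 + l(J(t))) = 9*(-259 + √(-3))/2 = 9*(-259 + I*√3)/2 = -2331/2 + 9*I*√3/2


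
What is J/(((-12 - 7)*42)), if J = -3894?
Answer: 649/133 ≈ 4.8797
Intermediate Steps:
J/(((-12 - 7)*42)) = -3894*1/(42*(-12 - 7)) = -3894/((-19*42)) = -3894/(-798) = -3894*(-1/798) = 649/133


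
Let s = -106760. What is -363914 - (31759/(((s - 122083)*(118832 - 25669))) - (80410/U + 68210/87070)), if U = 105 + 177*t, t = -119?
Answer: -33709522051870432969535/92629685099120337 ≈ -3.6392e+5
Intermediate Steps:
U = -20958 (U = 105 + 177*(-119) = 105 - 21063 = -20958)
-363914 - (31759/(((s - 122083)*(118832 - 25669))) - (80410/U + 68210/87070)) = -363914 - (31759/(((-106760 - 122083)*(118832 - 25669))) - (80410/(-20958) + 68210/87070)) = -363914 - (31759/((-228843*93163)) - (80410*(-1/20958) + 68210*(1/87070))) = -363914 - (31759/(-21319700409) - (-40205/10479 + 6821/8707)) = -363914 - (31759*(-1/21319700409) - 1*(-278587676/91240653)) = -363914 - (-4537/3045671487 + 278587676/91240653) = -363914 - 1*282828709154650517/92629685099120337 = -363914 - 282828709154650517/92629685099120337 = -33709522051870432969535/92629685099120337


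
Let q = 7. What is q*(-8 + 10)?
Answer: 14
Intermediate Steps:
q*(-8 + 10) = 7*(-8 + 10) = 7*2 = 14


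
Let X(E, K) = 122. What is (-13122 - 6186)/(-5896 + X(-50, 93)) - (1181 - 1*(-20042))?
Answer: -61261147/2887 ≈ -21220.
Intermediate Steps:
(-13122 - 6186)/(-5896 + X(-50, 93)) - (1181 - 1*(-20042)) = (-13122 - 6186)/(-5896 + 122) - (1181 - 1*(-20042)) = -19308/(-5774) - (1181 + 20042) = -19308*(-1/5774) - 1*21223 = 9654/2887 - 21223 = -61261147/2887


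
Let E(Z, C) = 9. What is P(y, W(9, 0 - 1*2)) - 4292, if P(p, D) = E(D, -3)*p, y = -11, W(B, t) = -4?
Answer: -4391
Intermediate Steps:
P(p, D) = 9*p
P(y, W(9, 0 - 1*2)) - 4292 = 9*(-11) - 4292 = -99 - 4292 = -4391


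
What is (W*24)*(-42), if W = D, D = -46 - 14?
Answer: 60480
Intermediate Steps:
D = -60
W = -60
(W*24)*(-42) = -60*24*(-42) = -1440*(-42) = 60480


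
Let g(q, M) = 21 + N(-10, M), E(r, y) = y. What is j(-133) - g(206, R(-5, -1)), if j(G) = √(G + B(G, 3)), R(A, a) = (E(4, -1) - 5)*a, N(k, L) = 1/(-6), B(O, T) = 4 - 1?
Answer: -125/6 + I*√130 ≈ -20.833 + 11.402*I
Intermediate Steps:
B(O, T) = 3
N(k, L) = -⅙ (N(k, L) = 1*(-⅙) = -⅙)
R(A, a) = -6*a (R(A, a) = (-1 - 5)*a = -6*a)
j(G) = √(3 + G) (j(G) = √(G + 3) = √(3 + G))
g(q, M) = 125/6 (g(q, M) = 21 - ⅙ = 125/6)
j(-133) - g(206, R(-5, -1)) = √(3 - 133) - 1*125/6 = √(-130) - 125/6 = I*√130 - 125/6 = -125/6 + I*√130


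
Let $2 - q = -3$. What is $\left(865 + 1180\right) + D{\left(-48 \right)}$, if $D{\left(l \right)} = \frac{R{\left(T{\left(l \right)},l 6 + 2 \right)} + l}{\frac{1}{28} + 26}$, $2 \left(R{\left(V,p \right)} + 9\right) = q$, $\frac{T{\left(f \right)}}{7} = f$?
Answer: $\frac{1489279}{729} \approx 2042.9$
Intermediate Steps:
$T{\left(f \right)} = 7 f$
$q = 5$ ($q = 2 - -3 = 2 + 3 = 5$)
$R{\left(V,p \right)} = - \frac{13}{2}$ ($R{\left(V,p \right)} = -9 + \frac{1}{2} \cdot 5 = -9 + \frac{5}{2} = - \frac{13}{2}$)
$D{\left(l \right)} = - \frac{182}{729} + \frac{28 l}{729}$ ($D{\left(l \right)} = \frac{- \frac{13}{2} + l}{\frac{1}{28} + 26} = \frac{- \frac{13}{2} + l}{\frac{729}{28}} = \left(- \frac{13}{2} + l\right) \frac{28}{729} = - \frac{182}{729} + \frac{28 l}{729}$)
$\left(865 + 1180\right) + D{\left(-48 \right)} = \left(865 + 1180\right) + \left(- \frac{182}{729} + \frac{28}{729} \left(-48\right)\right) = 2045 - \frac{1526}{729} = \frac{1489279}{729}$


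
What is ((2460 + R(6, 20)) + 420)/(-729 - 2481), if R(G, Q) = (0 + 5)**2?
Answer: -581/642 ≈ -0.90498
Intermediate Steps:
R(G, Q) = 25 (R(G, Q) = 5**2 = 25)
((2460 + R(6, 20)) + 420)/(-729 - 2481) = ((2460 + 25) + 420)/(-729 - 2481) = (2485 + 420)/(-3210) = 2905*(-1/3210) = -581/642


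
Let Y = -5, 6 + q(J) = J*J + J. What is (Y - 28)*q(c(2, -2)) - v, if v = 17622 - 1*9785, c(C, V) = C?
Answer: -7837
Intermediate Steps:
q(J) = -6 + J + J² (q(J) = -6 + (J*J + J) = -6 + (J² + J) = -6 + (J + J²) = -6 + J + J²)
v = 7837 (v = 17622 - 9785 = 7837)
(Y - 28)*q(c(2, -2)) - v = (-5 - 28)*(-6 + 2 + 2²) - 1*7837 = -33*(-6 + 2 + 4) - 7837 = -33*0 - 7837 = 0 - 7837 = -7837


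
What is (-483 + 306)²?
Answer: 31329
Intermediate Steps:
(-483 + 306)² = (-177)² = 31329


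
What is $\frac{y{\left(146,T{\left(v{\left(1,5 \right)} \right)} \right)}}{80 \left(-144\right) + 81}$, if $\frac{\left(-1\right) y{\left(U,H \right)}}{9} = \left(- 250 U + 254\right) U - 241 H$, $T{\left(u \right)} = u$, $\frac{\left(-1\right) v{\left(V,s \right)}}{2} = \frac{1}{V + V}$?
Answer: $- \frac{5291675}{1271} \approx -4163.4$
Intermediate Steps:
$v{\left(V,s \right)} = - \frac{1}{V}$ ($v{\left(V,s \right)} = - \frac{2}{V + V} = - \frac{2}{2 V} = - 2 \frac{1}{2 V} = - \frac{1}{V}$)
$y{\left(U,H \right)} = 2169 H - 9 U \left(254 - 250 U\right)$ ($y{\left(U,H \right)} = - 9 \left(\left(- 250 U + 254\right) U - 241 H\right) = - 9 \left(\left(254 - 250 U\right) U - 241 H\right) = - 9 \left(U \left(254 - 250 U\right) - 241 H\right) = - 9 \left(- 241 H + U \left(254 - 250 U\right)\right) = 2169 H - 9 U \left(254 - 250 U\right)$)
$\frac{y{\left(146,T{\left(v{\left(1,5 \right)} \right)} \right)}}{80 \left(-144\right) + 81} = \frac{\left(-2286\right) 146 + 2169 \left(- 1^{-1}\right) + 2250 \cdot 146^{2}}{80 \left(-144\right) + 81} = \frac{-333756 + 2169 \left(\left(-1\right) 1\right) + 2250 \cdot 21316}{-11520 + 81} = \frac{-333756 + 2169 \left(-1\right) + 47961000}{-11439} = \left(-333756 - 2169 + 47961000\right) \left(- \frac{1}{11439}\right) = 47625075 \left(- \frac{1}{11439}\right) = - \frac{5291675}{1271}$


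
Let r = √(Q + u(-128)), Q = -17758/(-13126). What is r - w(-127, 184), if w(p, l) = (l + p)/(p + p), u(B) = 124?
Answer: 57/254 + √5399321033/6563 ≈ 11.421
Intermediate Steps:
w(p, l) = (l + p)/(2*p) (w(p, l) = (l + p)/((2*p)) = (l + p)*(1/(2*p)) = (l + p)/(2*p))
Q = 8879/6563 (Q = -17758*(-1/13126) = 8879/6563 ≈ 1.3529)
r = √5399321033/6563 (r = √(8879/6563 + 124) = √(822691/6563) = √5399321033/6563 ≈ 11.196)
r - w(-127, 184) = √5399321033/6563 - (184 - 127)/(2*(-127)) = √5399321033/6563 - (-1)*57/(2*127) = √5399321033/6563 - 1*(-57/254) = √5399321033/6563 + 57/254 = 57/254 + √5399321033/6563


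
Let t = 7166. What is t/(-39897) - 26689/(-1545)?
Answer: 351246521/20546955 ≈ 17.095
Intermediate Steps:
t/(-39897) - 26689/(-1545) = 7166/(-39897) - 26689/(-1545) = 7166*(-1/39897) - 26689*(-1/1545) = -7166/39897 + 26689/1545 = 351246521/20546955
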